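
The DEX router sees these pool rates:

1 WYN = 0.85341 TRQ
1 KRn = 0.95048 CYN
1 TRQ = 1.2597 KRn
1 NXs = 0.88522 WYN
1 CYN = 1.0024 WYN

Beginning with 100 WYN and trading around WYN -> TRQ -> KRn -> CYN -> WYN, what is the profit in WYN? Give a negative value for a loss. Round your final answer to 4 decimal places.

2.4257

100 WYN × 0.85341 = 85.341 TRQ
85.341 TRQ × 1.2597 = 107.5040577 KRn
107.5040577 KRn × 0.95048 = 102.180456762696 CYN
102.180456762696 CYN × 1.0024 = 102.4256898589264704 WYN
Net change: 102.4256898589264704 − 100 = 2.4256898589264704 WYN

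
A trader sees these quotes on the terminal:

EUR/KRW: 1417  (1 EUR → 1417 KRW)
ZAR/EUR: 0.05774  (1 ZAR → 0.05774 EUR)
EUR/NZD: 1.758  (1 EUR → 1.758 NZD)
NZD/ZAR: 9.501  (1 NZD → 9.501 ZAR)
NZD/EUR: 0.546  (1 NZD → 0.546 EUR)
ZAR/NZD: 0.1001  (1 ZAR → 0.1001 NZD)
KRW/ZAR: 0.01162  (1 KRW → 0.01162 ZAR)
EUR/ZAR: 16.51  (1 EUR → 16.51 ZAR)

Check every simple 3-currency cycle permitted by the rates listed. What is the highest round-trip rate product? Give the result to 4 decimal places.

NZD→ZAR→EUR→NZD: 9.501 × 0.05774 × 1.758 = 0.96442
KRW→ZAR→EUR→KRW: 0.01162 × 0.05774 × 1417 = 0.95072
NZD→EUR→ZAR→NZD: 0.546 × 16.51 × 0.1001 = 0.90235
Maximum is NZD→ZAR→EUR→NZD at 0.9644; no arbitrage — every cycle loses value.

0.9644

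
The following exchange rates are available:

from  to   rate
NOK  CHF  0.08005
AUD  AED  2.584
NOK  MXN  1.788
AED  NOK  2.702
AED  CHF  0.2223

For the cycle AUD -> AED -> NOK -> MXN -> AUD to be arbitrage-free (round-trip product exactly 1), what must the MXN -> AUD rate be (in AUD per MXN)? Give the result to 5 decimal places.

Known legs of the cycle: 2.584 × 2.702 × 1.788 = 12.483758784
For no arbitrage the full-cycle product must be 1, so the missing rate is 1 / 12.483758784 ≈ 0.0801041.

0.08010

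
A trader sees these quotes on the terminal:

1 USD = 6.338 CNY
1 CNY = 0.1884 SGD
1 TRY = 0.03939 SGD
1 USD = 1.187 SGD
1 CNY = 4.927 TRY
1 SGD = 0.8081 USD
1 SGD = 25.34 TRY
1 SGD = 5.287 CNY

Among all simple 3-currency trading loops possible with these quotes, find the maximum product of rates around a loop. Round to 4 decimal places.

CNY→TRY→SGD→CNY: 4.927 × 0.03939 × 5.287 = 1.02607
CNY→SGD→USD→CNY: 0.1884 × 0.8081 × 6.338 = 0.96494
Maximum is CNY→TRY→SGD→CNY at 1.0261; arbitrage exists.

1.0261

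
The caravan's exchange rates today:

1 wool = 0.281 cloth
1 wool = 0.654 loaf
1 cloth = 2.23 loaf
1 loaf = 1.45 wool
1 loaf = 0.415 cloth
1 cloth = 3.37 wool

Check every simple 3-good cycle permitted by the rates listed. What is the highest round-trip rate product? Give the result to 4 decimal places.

0.9147

wool→loaf→cloth→wool: 0.654 × 0.415 × 3.37 = 0.91465
wool→cloth→loaf→wool: 0.281 × 2.23 × 1.45 = 0.90861
Maximum is wool→loaf→cloth→wool at 0.9147; no arbitrage — every cycle loses value.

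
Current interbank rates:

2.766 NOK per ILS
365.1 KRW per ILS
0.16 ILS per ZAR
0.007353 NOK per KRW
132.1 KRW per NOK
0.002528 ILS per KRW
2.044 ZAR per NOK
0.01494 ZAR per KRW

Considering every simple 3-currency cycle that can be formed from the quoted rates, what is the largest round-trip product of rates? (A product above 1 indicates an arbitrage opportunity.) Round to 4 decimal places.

0.9237

KRW→ILS→NOK→KRW: 0.002528 × 2.766 × 132.1 = 0.92370
ZAR→ILS→NOK→ZAR: 0.16 × 2.766 × 2.044 = 0.90459
KRW→ZAR→ILS→KRW: 0.01494 × 0.16 × 365.1 = 0.87274
Maximum is KRW→ILS→NOK→KRW at 0.9237; no arbitrage — every cycle loses value.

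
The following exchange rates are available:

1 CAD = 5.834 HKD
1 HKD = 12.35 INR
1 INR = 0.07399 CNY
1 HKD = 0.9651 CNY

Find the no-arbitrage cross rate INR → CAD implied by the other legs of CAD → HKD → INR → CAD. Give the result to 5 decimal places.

0.01388

Known legs of the cycle: 5.834 × 12.35 = 72.0499
For no arbitrage the full-cycle product must be 1, so the missing rate is 1 / 72.0499 ≈ 0.0138793.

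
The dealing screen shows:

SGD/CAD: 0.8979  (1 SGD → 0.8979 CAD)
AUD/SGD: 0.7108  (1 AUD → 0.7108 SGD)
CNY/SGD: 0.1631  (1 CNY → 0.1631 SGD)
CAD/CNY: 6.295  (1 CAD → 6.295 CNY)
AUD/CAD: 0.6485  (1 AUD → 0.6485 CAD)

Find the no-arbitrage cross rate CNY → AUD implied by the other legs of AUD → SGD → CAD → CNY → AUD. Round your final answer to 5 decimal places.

Known legs of the cycle: 0.7108 × 0.8979 × 6.295 = 4.0176409794
For no arbitrage the full-cycle product must be 1, so the missing rate is 1 / 4.0176409794 ≈ 0.2489023.

0.24890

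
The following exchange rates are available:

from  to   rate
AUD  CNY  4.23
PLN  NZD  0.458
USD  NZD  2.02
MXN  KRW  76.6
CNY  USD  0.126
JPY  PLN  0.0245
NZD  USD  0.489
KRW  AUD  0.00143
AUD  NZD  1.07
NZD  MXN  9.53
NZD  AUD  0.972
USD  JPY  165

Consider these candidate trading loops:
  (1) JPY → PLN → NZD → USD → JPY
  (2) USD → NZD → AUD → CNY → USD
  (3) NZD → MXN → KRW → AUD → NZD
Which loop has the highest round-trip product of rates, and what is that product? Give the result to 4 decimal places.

1.1170

(1) 0.0245 × 0.458 × 0.489 × 165 = 0.90537
(2) 2.02 × 0.972 × 4.23 × 0.126 = 1.04647
(3) 9.53 × 76.6 × 0.00143 × 1.07 = 1.11697
Highest is cycle (3) at 1.1170 (>1, arbitrage).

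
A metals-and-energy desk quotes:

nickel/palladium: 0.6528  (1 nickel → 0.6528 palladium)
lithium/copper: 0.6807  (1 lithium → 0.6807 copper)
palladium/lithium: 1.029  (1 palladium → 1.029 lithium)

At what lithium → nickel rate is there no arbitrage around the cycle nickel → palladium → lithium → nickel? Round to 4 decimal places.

1.4887

Known legs of the cycle: 0.6528 × 1.029 = 0.6717312
For no arbitrage the full-cycle product must be 1, so the missing rate is 1 / 0.6717312 ≈ 1.488691.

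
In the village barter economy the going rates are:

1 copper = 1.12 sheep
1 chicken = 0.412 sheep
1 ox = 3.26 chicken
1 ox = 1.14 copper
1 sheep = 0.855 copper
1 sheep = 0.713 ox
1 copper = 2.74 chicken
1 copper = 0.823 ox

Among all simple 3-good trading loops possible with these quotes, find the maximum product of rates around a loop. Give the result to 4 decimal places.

copper→chicken→sheep→copper: 2.74 × 0.412 × 0.855 = 0.96519
ox→chicken→sheep→ox: 3.26 × 0.412 × 0.713 = 0.95764
ox→copper→sheep→ox: 1.14 × 1.12 × 0.713 = 0.91036
Maximum is copper→chicken→sheep→copper at 0.9652; no arbitrage — every cycle loses value.

0.9652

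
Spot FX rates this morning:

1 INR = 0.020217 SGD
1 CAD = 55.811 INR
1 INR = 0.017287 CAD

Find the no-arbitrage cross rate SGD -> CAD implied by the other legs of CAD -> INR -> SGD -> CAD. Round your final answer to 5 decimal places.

0.88626

Known legs of the cycle: 55.811 × 0.020217 = 1.128330987
For no arbitrage the full-cycle product must be 1, so the missing rate is 1 / 1.128330987 ≈ 0.8862648.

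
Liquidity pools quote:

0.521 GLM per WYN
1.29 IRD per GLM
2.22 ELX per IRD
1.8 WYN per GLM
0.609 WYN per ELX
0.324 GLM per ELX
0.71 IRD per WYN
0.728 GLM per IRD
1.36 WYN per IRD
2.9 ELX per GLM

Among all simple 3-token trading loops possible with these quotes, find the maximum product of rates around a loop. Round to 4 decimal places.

IRD→ELX→WYN→IRD: 2.22 × 0.609 × 0.71 = 0.95991
IRD→GLM→WYN→IRD: 0.728 × 1.8 × 0.71 = 0.93038
IRD→ELX→GLM→IRD: 2.22 × 0.324 × 1.29 = 0.92787
WYN→GLM→ELX→WYN: 0.521 × 2.9 × 0.609 = 0.92014
IRD→WYN→GLM→IRD: 1.36 × 0.521 × 1.29 = 0.91404
Maximum is IRD→ELX→WYN→IRD at 0.9599; no arbitrage — every cycle loses value.

0.9599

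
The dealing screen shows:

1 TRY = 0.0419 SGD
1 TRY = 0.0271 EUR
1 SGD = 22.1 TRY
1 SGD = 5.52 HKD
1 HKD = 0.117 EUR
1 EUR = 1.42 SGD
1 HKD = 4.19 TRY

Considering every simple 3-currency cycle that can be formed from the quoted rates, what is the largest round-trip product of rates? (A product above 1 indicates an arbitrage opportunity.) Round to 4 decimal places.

0.9691

HKD→TRY→SGD→HKD: 4.19 × 0.0419 × 5.52 = 0.96910
EUR→SGD→HKD→EUR: 1.42 × 5.52 × 0.117 = 0.91709
EUR→SGD→TRY→EUR: 1.42 × 22.1 × 0.0271 = 0.85045
Maximum is HKD→TRY→SGD→HKD at 0.9691; no arbitrage — every cycle loses value.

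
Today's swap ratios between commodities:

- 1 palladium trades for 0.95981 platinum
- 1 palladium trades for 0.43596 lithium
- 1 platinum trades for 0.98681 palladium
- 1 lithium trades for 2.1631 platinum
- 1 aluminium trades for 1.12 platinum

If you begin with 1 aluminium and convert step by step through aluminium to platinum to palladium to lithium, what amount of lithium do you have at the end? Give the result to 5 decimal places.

0.48183

1 aluminium × 1.12 = 1.12 platinum
1.12 platinum × 0.98681 = 1.1052272 palladium
1.1052272 palladium × 0.43596 = 0.481834850112 lithium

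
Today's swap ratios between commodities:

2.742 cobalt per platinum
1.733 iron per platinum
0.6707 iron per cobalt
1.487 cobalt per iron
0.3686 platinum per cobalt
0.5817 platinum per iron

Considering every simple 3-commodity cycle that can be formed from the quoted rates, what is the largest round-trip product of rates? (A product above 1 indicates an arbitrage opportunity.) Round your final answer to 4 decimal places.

1.0698

cobalt→iron→platinum→cobalt: 0.6707 × 0.5817 × 2.742 = 1.06978
cobalt→platinum→iron→cobalt: 0.3686 × 1.733 × 1.487 = 0.94987
Maximum is cobalt→iron→platinum→cobalt at 1.0698; arbitrage exists.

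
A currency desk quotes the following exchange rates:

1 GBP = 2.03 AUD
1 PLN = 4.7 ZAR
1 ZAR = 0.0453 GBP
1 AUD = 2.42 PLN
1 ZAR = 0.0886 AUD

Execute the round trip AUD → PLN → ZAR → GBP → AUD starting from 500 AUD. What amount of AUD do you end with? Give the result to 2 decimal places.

500 AUD × 2.42 = 1210 PLN
1210 PLN × 4.7 = 5687 ZAR
5687 ZAR × 0.0453 = 257.6211 GBP
257.6211 GBP × 2.03 = 522.970833 AUD

522.97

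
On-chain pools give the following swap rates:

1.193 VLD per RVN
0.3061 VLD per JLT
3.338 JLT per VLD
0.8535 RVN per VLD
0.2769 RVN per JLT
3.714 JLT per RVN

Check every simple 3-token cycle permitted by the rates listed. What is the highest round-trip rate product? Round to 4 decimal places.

VLD→JLT→RVN→VLD: 3.338 × 0.2769 × 1.193 = 1.10268
VLD→RVN→JLT→VLD: 0.8535 × 3.714 × 0.3061 = 0.97031
Maximum is VLD→JLT→RVN→VLD at 1.1027; arbitrage exists.

1.1027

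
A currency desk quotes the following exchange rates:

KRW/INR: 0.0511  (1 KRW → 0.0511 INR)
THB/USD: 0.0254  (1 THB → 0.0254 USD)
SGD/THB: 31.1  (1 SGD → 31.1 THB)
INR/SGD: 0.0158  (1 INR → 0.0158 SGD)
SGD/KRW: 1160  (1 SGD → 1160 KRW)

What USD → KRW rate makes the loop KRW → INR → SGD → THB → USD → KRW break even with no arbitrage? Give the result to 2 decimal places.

1567.93

Known legs of the cycle: 0.0511 × 0.0158 × 31.1 × 0.0254 = 0.0006377817572
For no arbitrage the full-cycle product must be 1, so the missing rate is 1 / 0.0006377817572 ≈ 1567.9345.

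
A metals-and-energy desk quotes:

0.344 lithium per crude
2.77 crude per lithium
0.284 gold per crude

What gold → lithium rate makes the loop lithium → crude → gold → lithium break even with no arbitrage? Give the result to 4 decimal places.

1.2712

Known legs of the cycle: 2.77 × 0.284 = 0.78668
For no arbitrage the full-cycle product must be 1, so the missing rate is 1 / 0.78668 ≈ 1.271165.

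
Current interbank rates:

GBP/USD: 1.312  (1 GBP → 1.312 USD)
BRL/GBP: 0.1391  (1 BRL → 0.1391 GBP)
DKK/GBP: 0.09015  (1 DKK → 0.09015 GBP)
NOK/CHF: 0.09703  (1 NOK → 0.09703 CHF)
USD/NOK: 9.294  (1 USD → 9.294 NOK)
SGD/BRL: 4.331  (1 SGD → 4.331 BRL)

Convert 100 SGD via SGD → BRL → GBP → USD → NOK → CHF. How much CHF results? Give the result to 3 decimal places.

100 SGD × 4.331 = 433.1 BRL
433.1 BRL × 0.1391 = 60.24421 GBP
60.24421 GBP × 1.312 = 79.04040352 USD
79.04040352 USD × 9.294 = 734.60151031488 NOK
734.60151031488 NOK × 0.09703 = 71.2783845458528064 CHF

71.278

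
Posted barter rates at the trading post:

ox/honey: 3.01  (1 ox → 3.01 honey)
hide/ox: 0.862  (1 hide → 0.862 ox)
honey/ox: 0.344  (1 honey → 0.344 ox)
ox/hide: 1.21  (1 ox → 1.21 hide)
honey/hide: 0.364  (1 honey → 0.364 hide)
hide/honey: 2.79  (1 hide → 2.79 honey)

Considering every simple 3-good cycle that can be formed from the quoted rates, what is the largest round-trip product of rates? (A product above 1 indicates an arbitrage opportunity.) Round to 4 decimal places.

1.1613

hide→honey→ox→hide: 2.79 × 0.344 × 1.21 = 1.16131
hide→ox→honey→hide: 0.862 × 3.01 × 0.364 = 0.94444
Maximum is hide→honey→ox→hide at 1.1613; arbitrage exists.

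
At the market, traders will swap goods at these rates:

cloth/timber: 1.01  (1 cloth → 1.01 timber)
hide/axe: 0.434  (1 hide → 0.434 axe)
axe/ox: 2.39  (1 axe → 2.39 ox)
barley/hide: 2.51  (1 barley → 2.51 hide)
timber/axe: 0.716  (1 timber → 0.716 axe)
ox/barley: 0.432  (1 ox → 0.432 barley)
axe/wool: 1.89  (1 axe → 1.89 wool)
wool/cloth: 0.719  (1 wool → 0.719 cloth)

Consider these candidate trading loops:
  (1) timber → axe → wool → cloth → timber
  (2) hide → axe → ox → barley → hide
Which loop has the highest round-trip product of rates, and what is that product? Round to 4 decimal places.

1.1247

(1) 0.716 × 1.89 × 0.719 × 1.01 = 0.98271
(2) 0.434 × 2.39 × 0.432 × 2.51 = 1.12472
Highest is cycle (2) at 1.1247 (>1, arbitrage).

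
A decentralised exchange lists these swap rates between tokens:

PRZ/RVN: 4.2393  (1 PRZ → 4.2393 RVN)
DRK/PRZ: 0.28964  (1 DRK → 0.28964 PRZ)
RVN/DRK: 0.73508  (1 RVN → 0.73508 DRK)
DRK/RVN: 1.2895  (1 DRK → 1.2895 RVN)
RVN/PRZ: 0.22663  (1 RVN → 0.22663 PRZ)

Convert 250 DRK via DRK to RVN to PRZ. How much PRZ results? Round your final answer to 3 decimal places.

73.060

250 DRK × 1.2895 = 322.375 RVN
322.375 RVN × 0.22663 = 73.05984625 PRZ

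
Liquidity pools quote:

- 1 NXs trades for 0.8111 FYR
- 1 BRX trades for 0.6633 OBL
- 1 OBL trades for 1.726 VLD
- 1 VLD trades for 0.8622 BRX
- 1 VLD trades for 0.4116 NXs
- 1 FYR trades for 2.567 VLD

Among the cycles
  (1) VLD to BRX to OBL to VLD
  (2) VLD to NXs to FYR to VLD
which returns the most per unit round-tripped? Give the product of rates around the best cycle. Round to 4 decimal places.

(1) 0.8622 × 0.6633 × 1.726 = 0.98709
(2) 0.4116 × 0.8111 × 2.567 = 0.85699
Highest is cycle (1) at 0.9871 (≤1, no arbitrage).

0.9871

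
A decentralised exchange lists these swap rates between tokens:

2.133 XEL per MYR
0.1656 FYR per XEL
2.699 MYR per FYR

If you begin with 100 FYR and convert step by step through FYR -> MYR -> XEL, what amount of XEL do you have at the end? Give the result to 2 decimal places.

100 FYR × 2.699 = 269.9 MYR
269.9 MYR × 2.133 = 575.6967 XEL

575.70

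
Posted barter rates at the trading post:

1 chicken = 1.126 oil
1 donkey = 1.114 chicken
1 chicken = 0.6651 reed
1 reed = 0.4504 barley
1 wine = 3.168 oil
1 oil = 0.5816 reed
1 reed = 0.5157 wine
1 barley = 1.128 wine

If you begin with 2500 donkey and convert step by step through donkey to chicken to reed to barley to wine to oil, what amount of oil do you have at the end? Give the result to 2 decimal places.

2981.29

2500 donkey × 1.114 = 2785 chicken
2785 chicken × 0.6651 = 1852.3035 reed
1852.3035 reed × 0.4504 = 834.2774964 barley
834.2774964 barley × 1.128 = 941.0650159392 wine
941.0650159392 wine × 3.168 = 2981.2939704953856 oil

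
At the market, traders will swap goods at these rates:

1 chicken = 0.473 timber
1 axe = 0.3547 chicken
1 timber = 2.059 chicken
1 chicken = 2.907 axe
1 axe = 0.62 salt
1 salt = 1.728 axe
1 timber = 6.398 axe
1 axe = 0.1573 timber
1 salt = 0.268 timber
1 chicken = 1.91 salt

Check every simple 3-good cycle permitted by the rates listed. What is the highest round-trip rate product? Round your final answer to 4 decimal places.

1.1707

salt→axe→chicken→salt: 1.728 × 0.3547 × 1.91 = 1.17068
axe→chicken→timber→axe: 0.3547 × 0.473 × 6.398 = 1.07341
salt→timber→axe→salt: 0.268 × 6.398 × 0.62 = 1.06309
salt→timber→chicken→salt: 0.268 × 2.059 × 1.91 = 1.05396
axe→timber→chicken→axe: 0.1573 × 2.059 × 2.907 = 0.94152
Maximum is salt→axe→chicken→salt at 1.1707; arbitrage exists.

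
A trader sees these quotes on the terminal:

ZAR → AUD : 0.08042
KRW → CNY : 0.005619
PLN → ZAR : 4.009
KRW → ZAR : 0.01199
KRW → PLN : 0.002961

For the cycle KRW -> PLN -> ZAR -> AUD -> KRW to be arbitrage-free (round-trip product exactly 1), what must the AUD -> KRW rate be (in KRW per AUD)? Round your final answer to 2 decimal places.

Known legs of the cycle: 0.002961 × 4.009 × 0.08042 = 0.00095463759258
For no arbitrage the full-cycle product must be 1, so the missing rate is 1 / 0.00095463759258 ≈ 1047.5179.

1047.52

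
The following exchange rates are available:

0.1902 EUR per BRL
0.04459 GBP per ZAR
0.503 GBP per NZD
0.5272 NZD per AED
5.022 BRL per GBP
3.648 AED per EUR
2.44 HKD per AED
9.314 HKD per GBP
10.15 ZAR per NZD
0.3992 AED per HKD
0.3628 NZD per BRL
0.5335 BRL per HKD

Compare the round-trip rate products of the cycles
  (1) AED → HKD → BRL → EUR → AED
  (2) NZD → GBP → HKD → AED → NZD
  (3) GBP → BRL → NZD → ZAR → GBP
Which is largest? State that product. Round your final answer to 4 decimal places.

0.9860

(1) 2.44 × 0.5335 × 0.1902 × 3.648 = 0.90321
(2) 0.503 × 9.314 × 0.3992 × 0.5272 = 0.98598
(3) 5.022 × 0.3628 × 10.15 × 0.04459 = 0.82461
Highest is cycle (2) at 0.9860 (≤1, no arbitrage).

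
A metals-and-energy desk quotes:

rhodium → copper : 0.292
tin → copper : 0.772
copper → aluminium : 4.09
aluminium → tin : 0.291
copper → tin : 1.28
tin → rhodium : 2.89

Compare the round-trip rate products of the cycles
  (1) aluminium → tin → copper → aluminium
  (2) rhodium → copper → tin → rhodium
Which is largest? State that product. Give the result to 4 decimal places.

1.0802

(1) 0.291 × 0.772 × 4.09 = 0.91883
(2) 0.292 × 1.28 × 2.89 = 1.08017
Highest is cycle (2) at 1.0802 (>1, arbitrage).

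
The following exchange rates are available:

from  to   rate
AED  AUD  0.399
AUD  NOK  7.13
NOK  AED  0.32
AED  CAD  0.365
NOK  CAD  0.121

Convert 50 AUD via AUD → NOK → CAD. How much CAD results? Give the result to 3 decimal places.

43.137

50 AUD × 7.13 = 356.5 NOK
356.5 NOK × 0.121 = 43.1365 CAD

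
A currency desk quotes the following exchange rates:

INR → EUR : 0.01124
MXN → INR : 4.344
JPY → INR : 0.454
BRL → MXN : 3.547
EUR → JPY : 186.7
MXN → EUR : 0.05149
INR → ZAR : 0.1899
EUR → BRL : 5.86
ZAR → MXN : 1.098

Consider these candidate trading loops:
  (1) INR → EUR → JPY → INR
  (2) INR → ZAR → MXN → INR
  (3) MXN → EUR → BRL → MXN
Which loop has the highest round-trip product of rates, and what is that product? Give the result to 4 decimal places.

(1) 0.01124 × 186.7 × 0.454 = 0.95272
(2) 0.1899 × 1.098 × 4.344 = 0.90577
(3) 0.05149 × 5.86 × 3.547 = 1.07024
Highest is cycle (3) at 1.0702 (>1, arbitrage).

1.0702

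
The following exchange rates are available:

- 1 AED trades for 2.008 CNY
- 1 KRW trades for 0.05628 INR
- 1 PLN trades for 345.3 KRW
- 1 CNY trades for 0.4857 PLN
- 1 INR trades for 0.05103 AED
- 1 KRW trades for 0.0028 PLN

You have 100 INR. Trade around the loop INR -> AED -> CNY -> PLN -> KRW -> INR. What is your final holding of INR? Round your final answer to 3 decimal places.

100 INR × 0.05103 = 5.103 AED
5.103 AED × 2.008 = 10.246824 CNY
10.246824 CNY × 0.4857 = 4.9768824168 PLN
4.9768824168 PLN × 345.3 = 1718.51749852104 KRW
1718.51749852104 KRW × 0.05628 = 96.7181648167641312 INR

96.718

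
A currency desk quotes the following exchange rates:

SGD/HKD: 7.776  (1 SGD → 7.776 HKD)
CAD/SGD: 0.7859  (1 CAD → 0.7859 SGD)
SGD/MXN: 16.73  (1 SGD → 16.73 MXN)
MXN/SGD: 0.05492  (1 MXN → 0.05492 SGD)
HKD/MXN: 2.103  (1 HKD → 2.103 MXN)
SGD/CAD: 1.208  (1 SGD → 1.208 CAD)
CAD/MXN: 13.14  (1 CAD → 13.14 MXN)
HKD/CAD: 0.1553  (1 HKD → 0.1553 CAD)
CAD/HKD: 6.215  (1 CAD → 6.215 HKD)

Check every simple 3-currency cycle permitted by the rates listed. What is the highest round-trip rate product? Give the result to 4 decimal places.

0.9491

CAD→SGD→HKD→CAD: 0.7859 × 7.776 × 0.1553 = 0.94906
MXN→SGD→HKD→MXN: 0.05492 × 7.776 × 2.103 = 0.89810
MXN→SGD→CAD→MXN: 0.05492 × 1.208 × 13.14 = 0.87175
Maximum is CAD→SGD→HKD→CAD at 0.9491; no arbitrage — every cycle loses value.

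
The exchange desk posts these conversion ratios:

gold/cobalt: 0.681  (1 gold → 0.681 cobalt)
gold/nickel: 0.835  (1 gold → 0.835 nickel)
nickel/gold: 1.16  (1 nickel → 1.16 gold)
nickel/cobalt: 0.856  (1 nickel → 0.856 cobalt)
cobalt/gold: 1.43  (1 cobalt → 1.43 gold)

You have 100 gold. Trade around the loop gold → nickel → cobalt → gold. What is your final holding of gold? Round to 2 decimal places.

102.21

100 gold × 0.835 = 83.5 nickel
83.5 nickel × 0.856 = 71.476 cobalt
71.476 cobalt × 1.43 = 102.21068 gold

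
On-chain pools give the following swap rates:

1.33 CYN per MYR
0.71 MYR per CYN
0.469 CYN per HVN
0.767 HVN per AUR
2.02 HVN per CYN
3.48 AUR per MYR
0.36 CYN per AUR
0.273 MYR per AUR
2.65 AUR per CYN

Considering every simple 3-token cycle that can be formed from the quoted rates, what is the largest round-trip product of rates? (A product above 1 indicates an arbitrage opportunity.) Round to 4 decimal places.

AUR→MYR→CYN→AUR: 0.273 × 1.33 × 2.65 = 0.96219
AUR→HVN→CYN→AUR: 0.767 × 0.469 × 2.65 = 0.95327
AUR→CYN→MYR→AUR: 0.36 × 0.71 × 3.48 = 0.88949
Maximum is AUR→MYR→CYN→AUR at 0.9622; no arbitrage — every cycle loses value.

0.9622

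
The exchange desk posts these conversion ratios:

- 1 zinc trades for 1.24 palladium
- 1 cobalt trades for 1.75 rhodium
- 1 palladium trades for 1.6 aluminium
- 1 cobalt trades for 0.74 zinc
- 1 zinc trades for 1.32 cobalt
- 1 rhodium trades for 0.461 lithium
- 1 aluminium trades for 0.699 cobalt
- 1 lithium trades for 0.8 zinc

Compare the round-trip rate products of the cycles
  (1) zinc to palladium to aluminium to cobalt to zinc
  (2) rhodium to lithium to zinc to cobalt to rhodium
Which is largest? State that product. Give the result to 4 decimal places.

(1) 1.24 × 1.6 × 0.699 × 0.74 = 1.02624
(2) 0.461 × 0.8 × 1.32 × 1.75 = 0.85193
Highest is cycle (1) at 1.0262 (>1, arbitrage).

1.0262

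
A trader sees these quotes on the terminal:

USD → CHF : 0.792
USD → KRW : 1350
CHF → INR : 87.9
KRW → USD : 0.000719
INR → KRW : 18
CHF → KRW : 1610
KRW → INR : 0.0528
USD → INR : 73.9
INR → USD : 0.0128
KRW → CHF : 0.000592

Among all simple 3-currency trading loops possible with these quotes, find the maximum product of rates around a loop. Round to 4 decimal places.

KRW→USD→INR→KRW: 0.000719 × 73.9 × 18 = 0.95641
KRW→CHF→INR→KRW: 0.000592 × 87.9 × 18 = 0.93666
KRW→USD→CHF→KRW: 0.000719 × 0.792 × 1610 = 0.91681
KRW→INR→USD→KRW: 0.0528 × 0.0128 × 1350 = 0.91238
CHF→INR→USD→CHF: 87.9 × 0.0128 × 0.792 = 0.89110
Maximum is KRW→USD→INR→KRW at 0.9564; no arbitrage — every cycle loses value.

0.9564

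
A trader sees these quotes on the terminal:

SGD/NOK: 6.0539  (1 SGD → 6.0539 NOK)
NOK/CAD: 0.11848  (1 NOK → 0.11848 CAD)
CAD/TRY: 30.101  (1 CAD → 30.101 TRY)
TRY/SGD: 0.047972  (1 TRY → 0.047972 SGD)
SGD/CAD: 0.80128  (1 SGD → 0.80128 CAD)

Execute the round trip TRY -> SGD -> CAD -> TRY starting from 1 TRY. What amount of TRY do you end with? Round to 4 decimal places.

1 TRY × 0.047972 = 0.047972 SGD
0.047972 SGD × 0.80128 = 0.03843900416 CAD
0.03843900416 CAD × 30.101 = 1.15705246422016 TRY

1.1571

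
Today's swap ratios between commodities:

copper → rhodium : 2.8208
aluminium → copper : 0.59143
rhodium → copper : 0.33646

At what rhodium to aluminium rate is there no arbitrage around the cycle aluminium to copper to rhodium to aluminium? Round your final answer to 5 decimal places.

Known legs of the cycle: 0.59143 × 2.8208 = 1.668305744
For no arbitrage the full-cycle product must be 1, so the missing rate is 1 / 1.668305744 ≈ 0.5994105.

0.59941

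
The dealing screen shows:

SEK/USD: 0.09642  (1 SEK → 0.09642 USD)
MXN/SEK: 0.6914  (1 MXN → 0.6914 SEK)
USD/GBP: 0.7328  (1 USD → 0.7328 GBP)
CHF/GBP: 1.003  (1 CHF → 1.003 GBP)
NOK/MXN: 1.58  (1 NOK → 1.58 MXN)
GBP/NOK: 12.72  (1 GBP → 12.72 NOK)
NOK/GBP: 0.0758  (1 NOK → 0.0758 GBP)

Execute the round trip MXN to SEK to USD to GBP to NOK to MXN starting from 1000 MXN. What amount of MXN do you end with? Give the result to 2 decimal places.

981.81

1000 MXN × 0.6914 = 691.4 SEK
691.4 SEK × 0.09642 = 66.664788 USD
66.664788 USD × 0.7328 = 48.8519566464 GBP
48.8519566464 GBP × 12.72 = 621.396888542208 NOK
621.396888542208 NOK × 1.58 = 981.80708389668864 MXN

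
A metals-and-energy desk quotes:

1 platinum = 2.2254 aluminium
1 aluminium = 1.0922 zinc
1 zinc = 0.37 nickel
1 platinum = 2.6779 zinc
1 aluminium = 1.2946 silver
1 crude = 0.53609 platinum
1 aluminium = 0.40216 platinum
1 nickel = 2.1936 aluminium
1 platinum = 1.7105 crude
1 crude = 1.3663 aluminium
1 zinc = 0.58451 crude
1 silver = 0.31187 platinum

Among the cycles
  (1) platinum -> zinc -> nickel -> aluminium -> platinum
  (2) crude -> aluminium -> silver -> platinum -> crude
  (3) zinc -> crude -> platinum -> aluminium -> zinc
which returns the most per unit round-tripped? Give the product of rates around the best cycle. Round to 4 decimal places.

(1) 2.6779 × 0.37 × 2.1936 × 0.40216 = 0.87408
(2) 1.3663 × 1.2946 × 0.31187 × 1.7105 = 0.94358
(3) 0.58451 × 0.53609 × 2.2254 × 1.0922 = 0.76162
Highest is cycle (2) at 0.9436 (≤1, no arbitrage).

0.9436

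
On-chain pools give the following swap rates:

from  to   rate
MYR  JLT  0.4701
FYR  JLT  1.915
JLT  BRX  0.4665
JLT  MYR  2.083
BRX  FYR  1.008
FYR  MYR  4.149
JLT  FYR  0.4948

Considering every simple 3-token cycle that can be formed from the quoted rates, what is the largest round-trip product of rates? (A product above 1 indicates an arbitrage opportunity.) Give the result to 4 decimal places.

MYR→JLT→FYR→MYR: 0.4701 × 0.4948 × 4.149 = 0.96508
BRX→FYR→JLT→BRX: 1.008 × 1.915 × 0.4665 = 0.90049
Maximum is MYR→JLT→FYR→MYR at 0.9651; no arbitrage — every cycle loses value.

0.9651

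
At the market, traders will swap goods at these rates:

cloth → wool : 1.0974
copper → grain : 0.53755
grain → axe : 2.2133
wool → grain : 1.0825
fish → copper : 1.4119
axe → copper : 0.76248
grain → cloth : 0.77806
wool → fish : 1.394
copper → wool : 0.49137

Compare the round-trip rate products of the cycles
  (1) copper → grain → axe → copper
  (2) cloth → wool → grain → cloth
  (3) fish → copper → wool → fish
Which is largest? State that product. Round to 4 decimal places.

0.9671

(1) 0.53755 × 2.2133 × 0.76248 = 0.90717
(2) 1.0974 × 1.0825 × 0.77806 = 0.92429
(3) 1.4119 × 0.49137 × 1.394 = 0.96711
Highest is cycle (3) at 0.9671 (≤1, no arbitrage).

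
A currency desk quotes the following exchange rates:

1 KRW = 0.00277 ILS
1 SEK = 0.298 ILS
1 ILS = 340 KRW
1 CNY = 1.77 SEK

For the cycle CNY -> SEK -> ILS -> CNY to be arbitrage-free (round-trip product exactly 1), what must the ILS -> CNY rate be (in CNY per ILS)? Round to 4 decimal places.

Known legs of the cycle: 1.77 × 0.298 = 0.52746
For no arbitrage the full-cycle product must be 1, so the missing rate is 1 / 0.52746 ≈ 1.895878.

1.8959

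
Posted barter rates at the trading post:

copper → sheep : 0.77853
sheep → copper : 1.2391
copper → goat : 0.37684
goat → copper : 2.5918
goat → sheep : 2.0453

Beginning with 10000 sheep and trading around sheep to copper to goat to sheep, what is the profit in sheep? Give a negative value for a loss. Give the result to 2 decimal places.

-449.63

10000 sheep × 1.2391 = 12391 copper
12391 copper × 0.37684 = 4669.42444 goat
4669.42444 goat × 2.0453 = 9550.373807132 sheep
Net change: 9550.373807132 − 10000 = -449.626192868 sheep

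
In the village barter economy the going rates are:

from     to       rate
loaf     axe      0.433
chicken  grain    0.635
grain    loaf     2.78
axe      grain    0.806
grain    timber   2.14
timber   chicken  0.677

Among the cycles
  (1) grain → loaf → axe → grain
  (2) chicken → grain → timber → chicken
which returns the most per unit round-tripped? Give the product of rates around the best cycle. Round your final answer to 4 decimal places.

(1) 2.78 × 0.433 × 0.806 = 0.97021
(2) 0.635 × 2.14 × 0.677 = 0.91998
Highest is cycle (1) at 0.9702 (≤1, no arbitrage).

0.9702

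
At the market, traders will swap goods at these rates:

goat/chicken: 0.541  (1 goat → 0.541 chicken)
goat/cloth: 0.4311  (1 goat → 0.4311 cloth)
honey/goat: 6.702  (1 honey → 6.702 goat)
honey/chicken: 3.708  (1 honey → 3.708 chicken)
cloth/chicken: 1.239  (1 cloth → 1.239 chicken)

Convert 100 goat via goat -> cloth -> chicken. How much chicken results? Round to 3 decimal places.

100 goat × 0.4311 = 43.11 cloth
43.11 cloth × 1.239 = 53.41329 chicken

53.413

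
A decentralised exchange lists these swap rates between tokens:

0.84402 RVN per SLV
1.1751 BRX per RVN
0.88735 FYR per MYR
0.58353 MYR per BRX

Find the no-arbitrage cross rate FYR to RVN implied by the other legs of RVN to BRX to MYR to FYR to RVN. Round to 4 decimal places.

1.6435

Known legs of the cycle: 1.1751 × 0.58353 × 0.88735 = 0.60846131049705
For no arbitrage the full-cycle product must be 1, so the missing rate is 1 / 0.60846131049705 ≈ 1.643490.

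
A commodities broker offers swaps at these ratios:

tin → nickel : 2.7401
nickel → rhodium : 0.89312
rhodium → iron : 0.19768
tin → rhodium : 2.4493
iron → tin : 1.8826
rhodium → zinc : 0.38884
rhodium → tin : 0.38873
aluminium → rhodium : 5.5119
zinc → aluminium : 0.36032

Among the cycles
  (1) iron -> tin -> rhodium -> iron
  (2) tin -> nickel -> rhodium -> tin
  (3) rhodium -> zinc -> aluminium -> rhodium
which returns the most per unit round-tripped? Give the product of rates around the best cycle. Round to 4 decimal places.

(1) 1.8826 × 2.4493 × 0.19768 = 0.91151
(2) 2.7401 × 0.89312 × 0.38873 = 0.95131
(3) 0.38884 × 0.36032 × 5.5119 = 0.77225
Highest is cycle (2) at 0.9513 (≤1, no arbitrage).

0.9513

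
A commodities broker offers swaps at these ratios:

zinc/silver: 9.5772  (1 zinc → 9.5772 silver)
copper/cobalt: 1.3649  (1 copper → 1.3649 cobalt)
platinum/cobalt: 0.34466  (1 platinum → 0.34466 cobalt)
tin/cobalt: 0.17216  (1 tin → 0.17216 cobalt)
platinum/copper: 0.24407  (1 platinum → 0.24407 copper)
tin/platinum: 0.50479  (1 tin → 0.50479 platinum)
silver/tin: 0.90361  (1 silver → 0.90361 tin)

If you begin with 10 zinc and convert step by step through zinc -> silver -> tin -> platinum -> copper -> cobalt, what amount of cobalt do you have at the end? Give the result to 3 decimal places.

10 zinc × 9.5772 = 95.772 silver
95.772 silver × 0.90361 = 86.54053692 tin
86.54053692 tin × 0.50479 = 43.6847976318468 platinum
43.6847976318468 platinum × 0.24407 = 10.662148558004848476 copper
10.662148558004848476 copper × 1.3649 = 14.5527665668208176848924 cobalt

14.553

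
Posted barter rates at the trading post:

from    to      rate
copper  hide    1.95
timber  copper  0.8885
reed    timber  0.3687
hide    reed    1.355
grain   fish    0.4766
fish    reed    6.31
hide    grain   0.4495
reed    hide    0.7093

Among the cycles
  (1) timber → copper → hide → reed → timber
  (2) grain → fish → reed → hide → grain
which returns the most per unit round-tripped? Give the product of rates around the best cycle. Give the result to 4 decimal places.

0.9588

(1) 0.8885 × 1.95 × 1.355 × 0.3687 = 0.86557
(2) 0.4766 × 6.31 × 0.7093 × 0.4495 = 0.95883
Highest is cycle (2) at 0.9588 (≤1, no arbitrage).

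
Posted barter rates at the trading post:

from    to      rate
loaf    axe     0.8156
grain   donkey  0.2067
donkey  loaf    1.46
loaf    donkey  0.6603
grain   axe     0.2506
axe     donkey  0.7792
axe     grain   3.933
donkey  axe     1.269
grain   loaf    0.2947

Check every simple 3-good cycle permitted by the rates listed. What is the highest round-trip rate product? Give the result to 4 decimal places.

axe→grain→donkey→axe: 3.933 × 0.2067 × 1.269 = 1.03163
loaf→axe→grain→loaf: 0.8156 × 3.933 × 0.2947 = 0.94533
loaf→axe→donkey→loaf: 0.8156 × 0.7792 × 1.46 = 0.92785
Maximum is axe→grain→donkey→axe at 1.0316; arbitrage exists.

1.0316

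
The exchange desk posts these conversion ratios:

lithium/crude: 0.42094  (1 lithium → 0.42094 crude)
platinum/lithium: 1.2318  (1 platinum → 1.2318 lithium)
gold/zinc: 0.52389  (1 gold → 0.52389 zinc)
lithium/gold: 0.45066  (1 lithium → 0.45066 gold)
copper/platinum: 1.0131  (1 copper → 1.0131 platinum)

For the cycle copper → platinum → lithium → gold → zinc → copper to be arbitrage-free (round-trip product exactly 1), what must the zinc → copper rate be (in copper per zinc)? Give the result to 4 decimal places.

Known legs of the cycle: 1.0131 × 1.2318 × 0.45066 × 0.52389 = 0.294633168489921492
For no arbitrage the full-cycle product must be 1, so the missing rate is 1 / 0.294633168489921492 ≈ 3.394051.

3.3941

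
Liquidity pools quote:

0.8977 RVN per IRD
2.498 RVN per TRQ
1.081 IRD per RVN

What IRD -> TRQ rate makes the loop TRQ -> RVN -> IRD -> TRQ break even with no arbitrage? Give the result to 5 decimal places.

0.37032

Known legs of the cycle: 2.498 × 1.081 = 2.700338
For no arbitrage the full-cycle product must be 1, so the missing rate is 1 / 2.700338 ≈ 0.3703240.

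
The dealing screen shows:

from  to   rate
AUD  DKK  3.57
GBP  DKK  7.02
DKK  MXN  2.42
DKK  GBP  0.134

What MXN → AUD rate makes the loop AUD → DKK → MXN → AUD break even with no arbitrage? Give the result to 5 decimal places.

0.11575

Known legs of the cycle: 3.57 × 2.42 = 8.6394
For no arbitrage the full-cycle product must be 1, so the missing rate is 1 / 8.6394 ≈ 0.1157488.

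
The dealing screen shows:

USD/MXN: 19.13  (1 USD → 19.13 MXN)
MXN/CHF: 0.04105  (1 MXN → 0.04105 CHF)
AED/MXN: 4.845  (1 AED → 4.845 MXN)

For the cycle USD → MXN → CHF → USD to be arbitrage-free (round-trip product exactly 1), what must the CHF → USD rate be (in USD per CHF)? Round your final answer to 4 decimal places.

1.2734

Known legs of the cycle: 19.13 × 0.04105 = 0.7852865
For no arbitrage the full-cycle product must be 1, so the missing rate is 1 / 0.7852865 ≈ 1.273421.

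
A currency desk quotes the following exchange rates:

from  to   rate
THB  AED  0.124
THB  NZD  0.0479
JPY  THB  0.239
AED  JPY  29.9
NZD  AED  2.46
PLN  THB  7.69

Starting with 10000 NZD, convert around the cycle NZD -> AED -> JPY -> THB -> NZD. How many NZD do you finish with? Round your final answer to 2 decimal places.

8420.54

10000 NZD × 2.46 = 24600 AED
24600 AED × 29.9 = 735540 JPY
735540 JPY × 0.239 = 175794.06 THB
175794.06 THB × 0.0479 = 8420.535474 NZD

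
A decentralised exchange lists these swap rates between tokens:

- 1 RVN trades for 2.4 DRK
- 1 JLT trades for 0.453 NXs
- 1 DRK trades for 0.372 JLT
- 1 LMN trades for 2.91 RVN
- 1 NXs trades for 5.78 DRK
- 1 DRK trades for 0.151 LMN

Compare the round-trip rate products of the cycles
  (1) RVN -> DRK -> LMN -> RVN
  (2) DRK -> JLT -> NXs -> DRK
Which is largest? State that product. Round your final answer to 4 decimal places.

1.0546

(1) 2.4 × 0.151 × 2.91 = 1.05458
(2) 0.372 × 0.453 × 5.78 = 0.97402
Highest is cycle (1) at 1.0546 (>1, arbitrage).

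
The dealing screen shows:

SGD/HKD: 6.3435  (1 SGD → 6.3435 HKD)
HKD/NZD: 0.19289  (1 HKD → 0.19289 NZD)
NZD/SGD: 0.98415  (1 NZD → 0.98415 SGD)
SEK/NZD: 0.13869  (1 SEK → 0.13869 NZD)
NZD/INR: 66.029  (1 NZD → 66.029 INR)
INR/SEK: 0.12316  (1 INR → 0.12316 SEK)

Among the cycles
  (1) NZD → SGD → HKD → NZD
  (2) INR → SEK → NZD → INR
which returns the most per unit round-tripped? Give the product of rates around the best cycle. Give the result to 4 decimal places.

1.2042

(1) 0.98415 × 6.3435 × 0.19289 = 1.20420
(2) 0.12316 × 0.13869 × 66.029 = 1.12785
Highest is cycle (1) at 1.2042 (>1, arbitrage).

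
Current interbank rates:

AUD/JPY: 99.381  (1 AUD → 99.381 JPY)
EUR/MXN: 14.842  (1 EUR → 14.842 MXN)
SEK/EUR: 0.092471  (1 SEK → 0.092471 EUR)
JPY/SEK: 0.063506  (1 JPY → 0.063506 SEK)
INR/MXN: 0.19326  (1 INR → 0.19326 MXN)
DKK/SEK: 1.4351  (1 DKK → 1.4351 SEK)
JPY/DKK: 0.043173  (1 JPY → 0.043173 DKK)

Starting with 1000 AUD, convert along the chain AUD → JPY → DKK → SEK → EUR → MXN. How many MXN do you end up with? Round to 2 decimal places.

8450.76

1000 AUD × 99.381 = 99381 JPY
99381 JPY × 0.043173 = 4290.575913 DKK
4290.575913 DKK × 1.4351 = 6157.4054927463 SEK
6157.4054927463 SEK × 0.092471 = 569.3814433197431073 EUR
569.3814433197431073 EUR × 14.842 = 8450.7593817516271985466 MXN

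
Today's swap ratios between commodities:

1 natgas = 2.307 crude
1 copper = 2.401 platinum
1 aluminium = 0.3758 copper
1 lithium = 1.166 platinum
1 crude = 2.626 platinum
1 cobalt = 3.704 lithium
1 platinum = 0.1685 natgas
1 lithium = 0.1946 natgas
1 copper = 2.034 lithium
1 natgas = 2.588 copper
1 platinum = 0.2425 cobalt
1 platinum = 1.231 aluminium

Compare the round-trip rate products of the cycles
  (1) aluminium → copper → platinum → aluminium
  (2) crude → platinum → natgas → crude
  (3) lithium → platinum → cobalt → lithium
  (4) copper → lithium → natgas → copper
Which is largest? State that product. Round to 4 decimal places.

1.1107

(1) 0.3758 × 2.401 × 1.231 = 1.11073
(2) 2.626 × 0.1685 × 2.307 = 1.02080
(3) 1.166 × 0.2425 × 3.704 = 1.04732
(4) 2.034 × 0.1946 × 2.588 = 1.02437
Highest is cycle (1) at 1.1107 (>1, arbitrage).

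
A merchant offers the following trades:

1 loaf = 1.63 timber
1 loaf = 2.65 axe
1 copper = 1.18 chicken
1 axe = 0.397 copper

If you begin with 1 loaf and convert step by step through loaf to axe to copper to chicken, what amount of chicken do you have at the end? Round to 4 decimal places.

1 loaf × 2.65 = 2.65 axe
2.65 axe × 0.397 = 1.05205 copper
1.05205 copper × 1.18 = 1.241419 chicken

1.2414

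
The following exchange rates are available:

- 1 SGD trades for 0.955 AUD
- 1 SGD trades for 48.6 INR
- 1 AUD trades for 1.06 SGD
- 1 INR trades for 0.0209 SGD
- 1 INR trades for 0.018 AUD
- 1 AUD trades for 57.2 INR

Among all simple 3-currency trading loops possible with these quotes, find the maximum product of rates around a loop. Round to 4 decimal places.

SGD→AUD→INR→SGD: 0.955 × 57.2 × 0.0209 = 1.14168
SGD→INR→AUD→SGD: 48.6 × 0.018 × 1.06 = 0.92729
Maximum is SGD→AUD→INR→SGD at 1.1417; arbitrage exists.

1.1417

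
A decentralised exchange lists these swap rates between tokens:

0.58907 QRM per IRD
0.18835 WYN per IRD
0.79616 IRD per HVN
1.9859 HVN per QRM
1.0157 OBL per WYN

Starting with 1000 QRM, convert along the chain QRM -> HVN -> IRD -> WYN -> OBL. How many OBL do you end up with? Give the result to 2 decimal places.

302.47

1000 QRM × 1.9859 = 1985.9 HVN
1985.9 HVN × 0.79616 = 1581.094144 IRD
1581.094144 IRD × 0.18835 = 297.7990820224 WYN
297.7990820224 WYN × 1.0157 = 302.47452761015168 OBL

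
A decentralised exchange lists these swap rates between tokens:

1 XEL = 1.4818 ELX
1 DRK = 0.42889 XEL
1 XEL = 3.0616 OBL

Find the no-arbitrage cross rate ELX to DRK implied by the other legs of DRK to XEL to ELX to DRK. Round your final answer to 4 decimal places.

Known legs of the cycle: 0.42889 × 1.4818 = 0.635529202
For no arbitrage the full-cycle product must be 1, so the missing rate is 1 / 0.635529202 ≈ 1.573492.

1.5735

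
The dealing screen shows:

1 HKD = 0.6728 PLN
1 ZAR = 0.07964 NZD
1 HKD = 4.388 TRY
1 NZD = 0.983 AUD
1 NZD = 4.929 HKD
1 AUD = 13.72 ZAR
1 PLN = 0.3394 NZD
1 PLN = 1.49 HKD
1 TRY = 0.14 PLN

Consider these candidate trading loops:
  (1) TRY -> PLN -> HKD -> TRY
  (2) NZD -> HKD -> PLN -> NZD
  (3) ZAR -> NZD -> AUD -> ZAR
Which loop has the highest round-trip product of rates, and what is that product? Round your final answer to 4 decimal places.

(1) 0.14 × 1.49 × 4.388 = 0.91534
(2) 4.929 × 0.6728 × 0.3394 = 1.12553
(3) 0.07964 × 0.983 × 13.72 = 1.07409
Highest is cycle (2) at 1.1255 (>1, arbitrage).

1.1255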